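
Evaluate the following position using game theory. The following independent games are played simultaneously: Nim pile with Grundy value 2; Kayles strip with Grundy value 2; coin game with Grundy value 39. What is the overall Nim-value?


By the Sprague-Grundy theorem, the Grundy value of a sum of games is the XOR of individual Grundy values.
Nim pile: Grundy value = 2. Running XOR: 0 XOR 2 = 2
Kayles strip: Grundy value = 2. Running XOR: 2 XOR 2 = 0
coin game: Grundy value = 39. Running XOR: 0 XOR 39 = 39
The combined Grundy value is 39.

39


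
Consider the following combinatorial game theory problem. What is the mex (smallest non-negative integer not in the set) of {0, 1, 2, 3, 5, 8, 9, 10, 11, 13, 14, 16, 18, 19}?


Set = {0, 1, 2, 3, 5, 8, 9, 10, 11, 13, 14, 16, 18, 19}
0 is in the set.
1 is in the set.
2 is in the set.
3 is in the set.
4 is NOT in the set. This is the mex.
mex = 4

4


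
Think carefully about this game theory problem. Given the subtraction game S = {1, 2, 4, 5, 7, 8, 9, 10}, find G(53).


The subtraction set is S = {1, 2, 4, 5, 7, 8, 9, 10}.
G(k) = mex{ G(k - s) : s in S, s <= k }. We compute iteratively: G(0) = 0.
G(1) = mex({0}) = 1
G(2) = mex({0, 1}) = 2
G(3) = mex({1, 2}) = 0
G(4) = mex({0, 2}) = 1
G(5) = mex({0, 1}) = 2
G(6) = mex({1, 2}) = 0
G(7) = mex({0, 2}) = 1
G(8) = mex({0, 1}) = 2
G(9) = mex({0, 1, 2}) = 3
G(10) = mex({0, 1, 2, 3}) = 4
G(11) = mex({0, 1, 2, 3, 4}) = 5
G(12) = mex({0, 1, 2, 4, 5}) = 3
G(13) = mex({0, 1, 2, 3, 5}) = 4
G(14) = mex({0, 1, 2, 3, 4}) = 5
G(15) = mex({0, 1, 2, 4, 5}) = 3
G(16) = mex({0, 1, 2, 3, 5}) = 4
G(17) = mex({1, 2, 3, 4}) = 0
G(18) = mex({0, 2, 3, 4, 5}) = 1
G(19) = mex({0, 1, 3, 4, 5}) = 2
G(20) = mex({1, 2, 3, 4, 5}) = 0
G(21) = mex({0, 2, 3, 4, 5}) = 1
G(22) = mex({0, 1, 3, 4, 5}) = 2
G(23) = mex({1, 2, 3, 4, 5}) = 0
G(24) = mex({0, 2, 3, 4, 5}) = 1
G(25) = mex({0, 1, 3, 4}) = 2
G(26) = mex({0, 1, 2, 4}) = 3
Observe that G(17)..G(26) = 0, 1, 2, 0, 1, 2, 0, 1, 2, 3 repeats G(0)..G(9) = 0, 1, 2, 0, 1, 2, 0, 1, 2, 3.
For k >= max(S) = 10, G(k) is determined by the previous 10 values G(k-10)..G(k-1); a window of 10 consecutive values has recurred shifted by 17, so by induction G(k + 17) = G(k) for all k >= 0: the sequence is periodic from the start with period 17.
One period: G(0..16) = 0, 1, 2, 0, 1, 2, 0, 1, 2, 3, 4, 5, 3, 4, 5, 3, 4.
53 mod 17 = 2, so G(53) = G(2) = 2.

2


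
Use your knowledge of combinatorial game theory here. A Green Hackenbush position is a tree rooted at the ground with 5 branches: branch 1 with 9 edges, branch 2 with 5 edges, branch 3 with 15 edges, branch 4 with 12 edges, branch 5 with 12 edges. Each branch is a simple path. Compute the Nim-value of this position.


The tree has 5 branches from the ground vertex.
In Green Hackenbush, the Nim-value of a simple path of length k is k.
Branch 1: length 9, Nim-value = 9
Branch 2: length 5, Nim-value = 5
Branch 3: length 15, Nim-value = 15
Branch 4: length 12, Nim-value = 12
Branch 5: length 12, Nim-value = 12
Total Nim-value = XOR of all branch values:
0 XOR 9 = 9
9 XOR 5 = 12
12 XOR 15 = 3
3 XOR 12 = 15
15 XOR 12 = 3
Nim-value of the tree = 3

3


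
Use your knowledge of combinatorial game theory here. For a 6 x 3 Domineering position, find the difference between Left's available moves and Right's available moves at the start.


Board is 6 x 3 (rows x cols).
Left (vertical) placements: (rows-1) * cols = 5 * 3 = 15
Right (horizontal) placements: rows * (cols-1) = 6 * 2 = 12
Advantage = Left - Right = 15 - 12 = 3

3


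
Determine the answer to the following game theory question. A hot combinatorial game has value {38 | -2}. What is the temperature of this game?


The game is {38 | -2}, a switch {a | b} with numbers a > b.
Cooling {a | b} by t gives {a - t | b + t}, which stops being hot when a - t = b + t, i.e. at t = (a - b)/2. So the temperature of a switch is (a - b)/2.
Temperature = (Left option - Right option) / 2
= (38 - (-2)) / 2
= 40 / 2
= 20

20


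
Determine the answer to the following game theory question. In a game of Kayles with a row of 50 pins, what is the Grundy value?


Kayles: a move removes 1 or 2 adjacent pins from a contiguous row.
Removing pins from a row of k leaves two independent rows (a, b) with a + b = k - 1 (one pin) or a + b = k - 2 (two pins); an end removal gives a = 0.
By Sprague-Grundy, G(k) = mex{ G(a) XOR G(b) } over all these splits. G(0) = 0.
G(1): splits (0,0):0^0=0 -> mex({0}) = 1
G(2): splits (0,1):0^1=1 (0,0):0^0=0 -> mex({0, 1}) = 2
G(3): splits (0,2):0^2=2 (1,1):1^1=0 (0,1):0^1=1 -> mex({0, 1, 2}) = 3
G(4): splits (0,3):0^3=3 (1,2):1^2=3 (0,2):0^2=2 (1,1):1^1=0 -> mex({0, 2, 3}) = 1
G(5): splits (0,4):0^1=1 (1,3):1^3=2 (2,2):2^2=0 (0,3):0^3=3 (1,2):1^2=3 -> mex({0, 1, 2, 3}) = 4
G(6) = mex({0, 1, 2, 4}) = 3
G(7) = mex({0, 1, 3, 4, 5}) = 2
G(8) = mex({0, 2, 3, 5, 6}) = 1
G(9) = mex({0, 1, 2, 3, 6, 7}) = 4
G(10) = mex({0, 1, 3, 4, 5, 7}) = 2
G(11) = mex({0, 1, 2, 3, 4, 5}) = 6
G(12) = mex({0, 1, 2, 3, 5, 6, 7}) = 4
G(13) = mex({0, 2, 3, 4, 6, 7}) = 1
G(14) = mex({0, 1, 4, 5, 6, 7}) = 2
G(15) = mex({0, 1, 2, 3, 4, 5, 6}) = 7
G(16) = mex({0, 2, 3, 5, 6, 7}) = 1
G(17) = mex({0, 1, 2, 3, 5, 6, 7}) = 4
G(18) = mex({0, 1, 2, 4, 5, 6}) = 3
G(19) = mex({0, 1, 3, 4, 5, 7}) = 2
G(20) = mex({0, 2, 3, 4, 5, 6, 7}) = 1
G(21) = mex({0, 1, 2, 3, 5, 6, 7}) = 4
G(22) = mex({0, 1, 2, 3, 4, 5, 7}) = 6
G(23) = mex({0, 1, 2, 3, 4, 5, 6}) = 7
G(24) = mex({0, 1, 2, 3, 5, 6, 7}) = 4
G(25) = mex({0, 2, 3, 4, 6, 7}) = 1
G(26) = mex({0, 1, 3, 4, 5, 6, 7}) = 2
G(27) = mex({0, 1, 2, 3, 4, 5, 6, 7}) = 8
G(28) = mex({0, 1, 2, 3, 4, 6, 7, 8}) = 5
G(29) = mex({0, 1, 2, 3, 5, 6, 7, 8, 9}) = 4
G(30) = mex({0, 1, 2, 3, 4, 5, 6, 9, 10}) = 7
G(31) = mex({0, 1, 3, 4, 5, 7, 10, 11}) = 2
G(32) = mex({0, 2, 3, 4, 5, 6, 7, 9, 11}) = 1
G(33) = mex({0, 1, 2, 3, 4, 5, 6, 7, 9, 12}) = 8
G(34) = mex({0, 1, 2, 3, 4, 5, 7, 8, 11, 12}) = 6
G(35) = mex({0, 1, 2, 3, 4, 5, 6, 8, 9, 10, 11}) = 7
G(36) = mex({0, 1, 2, 3, 5, 6, 7, 9, 10}) = 4
G(37) = mex({0, 2, 3, 4, 6, 7, 9, 10, 11, 12}) = 1
G(38) = mex({0, 1, 3, 4, 5, 6, 7, 9, 10, 11, 12}) = 2
G(39) = mex({0, 1, 2, 4, 5, 6, 7, 9, 10, 12, 14}) = 3
G(40) = mex({0, 2, 3, 4, 6, 7, 11, 12, 14}) = 1
G(41) = mex({0, 1, 2, 3, 5, 6, 7, 9, 10, 11, 12}) = 4
G(42) = mex({0, 1, 2, 3, 4, 5, 6, 9, 10}) = 7
G(43) = mex({0, 1, 3, 4, 5, 7, 9, 10, 12, 15}) = 2
G(44) = mex({0, 2, 3, 4, 5, 6, 7, 9, 10, 12, 15}) = 1
G(45) = mex({0, 1, 2, 3, 4, 5, 6, 7, 9, 10, 12, 14}) = 8
G(46) = mex({0, 1, 3, 4, 5, 7, 8, 11, 12, 14}) = 2
G(47) = mex({0, 1, 2, 3, 4, 5, 6, 8, 9, 10, 11, 12}) = 7
G(48) = mex({0, 1, 2, 3, 5, 6, 7, 9, 10}) = 4
G(49) = mex({0, 2, 3, 4, 6, 7, 9, 10, 11, 12, 15}) = 1
G(50) = mex({0, 1, 4, 5, 6, 7, 9, 11, 12, 14, 15}) = 2
Therefore G(50) = 2.

2


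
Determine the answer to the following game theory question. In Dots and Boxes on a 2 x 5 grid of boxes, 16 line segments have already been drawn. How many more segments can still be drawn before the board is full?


Grid: 2 x 5 boxes, i.e. 3 rows and 6 columns of dots.
Horizontal edges: (rows + 1) * cols = 3 * 5 = 15
Vertical edges: rows * (cols + 1) = 2 * 6 = 12
Total edges: 15 + 12 = 27
Edges drawn: 16
Remaining: 27 - 16 = 11

11


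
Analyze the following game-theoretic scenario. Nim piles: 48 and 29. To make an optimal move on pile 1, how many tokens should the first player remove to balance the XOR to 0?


Piles: 48 and 29
Current XOR: 48 XOR 29 = 45 (non-zero, so this is an N-position).
To make the XOR zero, we need to find a move that balances the piles.
For pile 1 (size 48): target = 48 XOR 45 = 29
We reduce pile 1 from 48 to 29.
Tokens removed: 48 - 29 = 19
Verification: 29 XOR 29 = 0

19


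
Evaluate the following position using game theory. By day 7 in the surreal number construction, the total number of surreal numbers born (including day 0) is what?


Day 0: {|} = 0 is born. Count = 1.
Day n: the number of surreal numbers born by day n is 2^(n+1) - 1.
By day 0: 2^1 - 1 = 1
By day 1: 2^2 - 1 = 3
By day 2: 2^3 - 1 = 7
By day 3: 2^4 - 1 = 15
By day 4: 2^5 - 1 = 31
By day 5: 2^6 - 1 = 63
By day 6: 2^7 - 1 = 127
By day 7: 2^8 - 1 = 255
By day 7: 255 surreal numbers.

255


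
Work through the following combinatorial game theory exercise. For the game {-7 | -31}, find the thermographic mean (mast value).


Game = {-7 | -31}, a switch {a | b} with numbers a > b.
Its thermograph has left wall a - t and right wall b + t, which meet at t = (a - b)/2, where both equal (a + b)/2. So the mast (mean value) is at (a + b)/2.
Mean = (-7 + (-31))/2 = -38/2 = -19

-19


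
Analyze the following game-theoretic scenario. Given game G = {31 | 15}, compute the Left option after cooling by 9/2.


Original game: {31 | 15} (a switch {a | b} with a > b).
Cooling by t (for t below the temperature (a - b)/2 = 8) taxes each move by t: {a | b} cooled by t is {a - t | b + t}.
Cooling amount: t = 9/2
Cooled Left option: 31 - 9/2 = 53/2
Cooled Right option: 15 + 9/2 = 39/2
Cooled game: {53/2 | 39/2}
Left option = 53/2

53/2


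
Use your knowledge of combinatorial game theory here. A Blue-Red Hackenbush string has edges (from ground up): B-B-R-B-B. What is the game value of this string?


Edges (from ground): B-B-R-B-B
By Berlekamp's sign-expansion rule, a Blue-Red Hackenbush stalk has the value of the surreal number whose sign sequence is the edge sequence with B -> + and R -> -.
Sign sequence: ++-++
Trace the sign expansion in the surreal number tree, starting from 0:
Edge 1: B (sign +) -> bounds (0, +inf), value = 1
Edge 2: B (sign +) -> bounds (1, +inf), value = 2
Edge 3: R (sign -) -> bounds (1, 2), value = 3/2
Edge 4: B (sign +) -> bounds (3/2, 2), value = 7/4
Edge 5: B (sign +) -> bounds (7/4, 2), value = 15/8
Game value = 15/8

15/8


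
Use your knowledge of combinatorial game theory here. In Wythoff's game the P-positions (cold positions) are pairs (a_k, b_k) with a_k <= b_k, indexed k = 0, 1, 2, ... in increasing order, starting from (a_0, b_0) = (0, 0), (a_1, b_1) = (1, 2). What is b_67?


By Wythoff's theorem, a_k = floor(k * phi) and b_k = floor(k * phi^2) = a_k + k, where phi = (1 + sqrt(5))/2 is the golden ratio.
phi = (1 + sqrt(5))/2 = 1.618034
phi^2 = phi + 1 = 2.618034
k = 67
k * phi^2 = 67 * 2.618034 = 175.408277
b_67 = floor(k * phi^2) = 175 (check: a_67 + k = 108 + 67 = 175)

175


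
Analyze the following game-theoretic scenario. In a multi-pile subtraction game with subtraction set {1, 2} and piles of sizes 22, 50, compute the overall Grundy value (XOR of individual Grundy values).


Subtraction set: {1, 2}
For this subtraction set, G(n) = n mod 3 (period = max + 1 = 3).
Pile 1 (size 22): G(22) = 22 mod 3 = 1
Pile 2 (size 50): G(50) = 50 mod 3 = 2
Total Grundy value = XOR of all: 1 XOR 2 = 3

3


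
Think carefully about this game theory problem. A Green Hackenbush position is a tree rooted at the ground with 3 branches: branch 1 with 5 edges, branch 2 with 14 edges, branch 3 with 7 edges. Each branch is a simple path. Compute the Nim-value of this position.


The tree has 3 branches from the ground vertex.
In Green Hackenbush, the Nim-value of a simple path of length k is k.
Branch 1: length 5, Nim-value = 5
Branch 2: length 14, Nim-value = 14
Branch 3: length 7, Nim-value = 7
Total Nim-value = XOR of all branch values:
0 XOR 5 = 5
5 XOR 14 = 11
11 XOR 7 = 12
Nim-value of the tree = 12

12


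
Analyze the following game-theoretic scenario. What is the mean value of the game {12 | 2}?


Game = {12 | 2}, a switch {a | b} with numbers a > b.
Its thermograph has left wall a - t and right wall b + t, which meet at t = (a - b)/2, where both equal (a + b)/2. So the mast (mean value) is at (a + b)/2.
Mean = (12 + (2))/2 = 14/2 = 7

7


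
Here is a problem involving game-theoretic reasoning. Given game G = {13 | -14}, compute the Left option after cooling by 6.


Original game: {13 | -14} (a switch {a | b} with a > b).
Cooling by t (for t below the temperature (a - b)/2 = 27/2) taxes each move by t: {a | b} cooled by t is {a - t | b + t}.
Cooling amount: t = 6
Cooled Left option: 13 - 6 = 7
Cooled Right option: -14 + 6 = -8
Cooled game: {7 | -8}
Left option = 7

7


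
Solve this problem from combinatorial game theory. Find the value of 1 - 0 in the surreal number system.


x = 1, y = 0
x - y = 1 - 0 = 1

1


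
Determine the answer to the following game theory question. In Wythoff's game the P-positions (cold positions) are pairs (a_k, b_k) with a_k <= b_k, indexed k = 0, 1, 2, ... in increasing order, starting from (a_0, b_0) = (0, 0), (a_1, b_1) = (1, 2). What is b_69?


By Wythoff's theorem, a_k = floor(k * phi) and b_k = floor(k * phi^2) = a_k + k, where phi = (1 + sqrt(5))/2 is the golden ratio.
phi = (1 + sqrt(5))/2 = 1.618034
phi^2 = phi + 1 = 2.618034
k = 69
k * phi^2 = 69 * 2.618034 = 180.644345
b_69 = floor(k * phi^2) = 180 (check: a_69 + k = 111 + 69 = 180)

180


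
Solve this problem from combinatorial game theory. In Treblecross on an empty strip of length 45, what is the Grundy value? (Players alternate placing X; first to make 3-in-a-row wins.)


Treblecross: place X on empty cells; 3-in-a-row wins.
Playing within two cells of an existing X lets the opponent win at once, so sensible play treats the cells i-2..i+2 around each X as dead. The player left with no safe cell loses, so this is a normal-play take-away game on strips of safe cells.
Placing X at cell i (0-indexed) of a strip of k safe cells leaves independent strips of sizes max(0, i-2) and max(0, k-i-3). Hence G(k) = mex{ G(max(0,i-2)) XOR G(max(0,k-i-3)) : 0 <= i < k }, with G(0) = 0.
G(1): splits (0,0):0^0=0 -> mex({0}) = 1
G(2): splits (0,0):0^0=0 -> mex({0}) = 1
G(3): splits (0,0):0^0=0 -> mex({0}) = 1
G(4): splits (0,1):0^1=1 (0,0):0^0=0 -> mex({0, 1}) = 2
G(5): splits (0,2):0^1=1 (0,1):0^1=1 (0,0):0^0=0 -> mex({0, 1}) = 2
G(6) = mex({1}) = 0
G(7) = mex({0, 1, 2}) = 3
G(8) = mex({0, 1, 2}) = 3
G(9) = mex({0, 2}) = 1
G(10) = mex({0, 2, 3}) = 1
G(11) = mex({0, 3}) = 1
G(12) = mex({1, 3}) = 0
G(13) = mex({0, 1, 2, 3}) = 4
G(14) = mex({0, 1, 2}) = 3
G(15) = mex({0, 1, 2}) = 3
G(16) = mex({0, 1, 2, 4}) = 3
G(17) = mex({0, 1, 3, 4}) = 2
G(18) = mex({0, 1, 3, 4}) = 2
G(19) = mex({0, 1, 3, 5}) = 2
G(20) = mex({0, 1, 2, 3, 5}) = 4
G(21) = mex({0, 1, 2, 3, 5}) = 4
G(22) = mex({1, 2, 6}) = 0
G(23) = mex({0, 1, 2, 3, 4, 6}) = 5
G(24) = mex({0, 1, 2, 3, 4}) = 5
G(25) = mex({0, 1, 3, 4, 7}) = 2
G(26) = mex({0, 1, 3, 4, 5, 7}) = 2
G(27) = mex({0, 1, 3, 5}) = 2
G(28) = mex({0, 1, 2, 5}) = 3
G(29) = mex({0, 1, 2, 4, 5, 6}) = 3
G(30) = mex({1, 2, 4, 6}) = 0
G(31) = mex({0, 1, 2, 3, 4, 6}) = 5
G(32) = mex({1, 2, 3, 4, 7}) = 0
G(33) = mex({0, 3, 7}) = 1
G(34) = mex({0, 2, 3, 5, 7}) = 1
G(35) = mex({0, 2, 3, 5, 6}) = 1
G(36) = mex({0, 1, 2, 5, 6}) = 3
G(37) = mex({0, 1, 2, 4, 5, 6}) = 3
G(38) = mex({0, 1, 2, 4}) = 3
G(39) = mex({0, 1, 2, 3, 4, 7}) = 5
G(40) = mex({0, 1, 2, 3, 4, 5, 7}) = 6
G(41) = mex({0, 1, 2, 3, 5, 7}) = 4
G(42) = mex({0, 1, 2, 3, 5, 6, 7}) = 4
G(43) = mex({0, 2, 3, 5, 6}) = 1
G(44) = mex({1, 2, 3, 4, 5, 6}) = 0
G(45) = mex({0, 1, 2, 3, 4, 6, 7}) = 5
Therefore G(45) = 5.

5


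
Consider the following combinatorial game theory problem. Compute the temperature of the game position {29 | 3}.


The game is {29 | 3}, a switch {a | b} with numbers a > b.
Cooling {a | b} by t gives {a - t | b + t}, which stops being hot when a - t = b + t, i.e. at t = (a - b)/2. So the temperature of a switch is (a - b)/2.
Temperature = (Left option - Right option) / 2
= (29 - (3)) / 2
= 26 / 2
= 13

13


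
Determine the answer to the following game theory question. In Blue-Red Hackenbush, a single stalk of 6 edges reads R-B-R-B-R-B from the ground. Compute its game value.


Edges (from ground): R-B-R-B-R-B
By Berlekamp's sign-expansion rule, a Blue-Red Hackenbush stalk has the value of the surreal number whose sign sequence is the edge sequence with B -> + and R -> -.
Sign sequence: -+-+-+
Trace the sign expansion in the surreal number tree, starting from 0:
Edge 1: R (sign -) -> bounds (-inf, 0), value = -1
Edge 2: B (sign +) -> bounds (-1, 0), value = -1/2
Edge 3: R (sign -) -> bounds (-1, -1/2), value = -3/4
Edge 4: B (sign +) -> bounds (-3/4, -1/2), value = -5/8
Edge 5: R (sign -) -> bounds (-3/4, -5/8), value = -11/16
Edge 6: B (sign +) -> bounds (-11/16, -5/8), value = -21/32
Game value = -21/32

-21/32


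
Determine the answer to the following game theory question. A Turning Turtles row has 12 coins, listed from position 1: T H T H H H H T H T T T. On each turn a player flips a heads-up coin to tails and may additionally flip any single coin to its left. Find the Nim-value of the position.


Coins: T H T H H H H T H T T T
Key fact: a single head at position k behaves exactly like a Nim heap of size k (turning it to T and optionally flipping a coin at j < k corresponds to moving the heap from k to j, or to 0), and heads combine as a disjunctive sum (two heads at the same place would cancel, matching j XOR j = 0). So the Nim-value is the XOR of the 1-indexed positions of the heads.
Face-up positions (1-indexed): [2, 4, 5, 6, 7, 9]
XOR 0 with 2: 0 XOR 2 = 2
XOR 2 with 4: 2 XOR 4 = 6
XOR 6 with 5: 6 XOR 5 = 3
XOR 3 with 6: 3 XOR 6 = 5
XOR 5 with 7: 5 XOR 7 = 2
XOR 2 with 9: 2 XOR 9 = 11
Nim-value = 11

11


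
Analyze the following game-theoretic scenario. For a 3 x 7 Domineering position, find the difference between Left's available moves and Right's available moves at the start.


Board is 3 x 7 (rows x cols).
Left (vertical) placements: (rows-1) * cols = 2 * 7 = 14
Right (horizontal) placements: rows * (cols-1) = 3 * 6 = 18
Advantage = Left - Right = 14 - 18 = -4

-4


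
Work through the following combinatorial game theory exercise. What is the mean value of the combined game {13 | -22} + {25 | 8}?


G1 = {13 | -22}, G2 = {25 | 8}
Each is a switch {a | b} with numbers a > b; its mean value is (a + b)/2, and mean value is additive over game sums: m(G1 + G2) = m(G1) + m(G2).
Mean of G1 = (13 + (-22))/2 = -9/2 = -9/2
Mean of G2 = (25 + (8))/2 = 33/2 = 33/2
Mean of G1 + G2 = -9/2 + 33/2 = 12

12


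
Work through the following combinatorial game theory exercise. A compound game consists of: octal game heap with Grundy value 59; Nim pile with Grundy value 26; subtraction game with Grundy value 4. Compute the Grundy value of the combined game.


By the Sprague-Grundy theorem, the Grundy value of a sum of games is the XOR of individual Grundy values.
octal game heap: Grundy value = 59. Running XOR: 0 XOR 59 = 59
Nim pile: Grundy value = 26. Running XOR: 59 XOR 26 = 33
subtraction game: Grundy value = 4. Running XOR: 33 XOR 4 = 37
The combined Grundy value is 37.

37


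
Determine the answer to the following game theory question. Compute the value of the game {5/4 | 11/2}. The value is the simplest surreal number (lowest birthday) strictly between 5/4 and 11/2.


Left options: {5/4}, max = 5/4
Right options: {11/2}, min = 11/2
All options are numbers and max(Left) < min(Right), so by the simplicity theorem the value is the simplest (earliest-born) number strictly between 5/4 and 11/2.
Integers 2 through 5 all lie strictly between 5/4 and 11/2.
Among integers, the simplest (lowest birthday = smallest |n|; 0 is born on day 0, +-n on day n) is 2.
No non-integer in the interval can be simpler: if x is a non-integer in the interval, then floor(x) or ceil(x) also lies in the interval (the interval contains an integer), and both are proper prefixes of x's sign expansion, i.e. born earlier. So the game value is 2.
Game value = 2

2


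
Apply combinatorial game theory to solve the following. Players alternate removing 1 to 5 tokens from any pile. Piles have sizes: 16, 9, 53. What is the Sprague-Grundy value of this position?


Subtraction set: {1, 2, 3, 4, 5}
For this subtraction set, G(n) = n mod 6 (period = max + 1 = 6).
Pile 1 (size 16): G(16) = 16 mod 6 = 4
Pile 2 (size 9): G(9) = 9 mod 6 = 3
Pile 3 (size 53): G(53) = 53 mod 6 = 5
Total Grundy value = XOR of all: 4 XOR 3 XOR 5 = 2

2


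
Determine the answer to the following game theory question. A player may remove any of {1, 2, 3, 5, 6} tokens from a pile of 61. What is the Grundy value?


The subtraction set is S = {1, 2, 3, 5, 6}.
G(k) = mex{ G(k - s) : s in S, s <= k }. We compute iteratively: G(0) = 0.
G(1) = mex({0}) = 1
G(2) = mex({0, 1}) = 2
G(3) = mex({0, 1, 2}) = 3
G(4) = mex({1, 2, 3}) = 0
G(5) = mex({0, 2, 3}) = 1
G(6) = mex({0, 1, 3}) = 2
G(7) = mex({0, 1, 2}) = 3
G(8) = mex({1, 2, 3}) = 0
G(9) = mex({0, 2, 3}) = 1
Observe that G(4)..G(9) = 0, 1, 2, 3, 0, 1 repeats G(0)..G(5) = 0, 1, 2, 3, 0, 1.
For k >= max(S) = 6, G(k) is determined by the previous 6 values G(k-6)..G(k-1); a window of 6 consecutive values has recurred shifted by 4, so by induction G(k + 4) = G(k) for all k >= 0: the sequence is periodic from the start with period 4.
One period: G(0..3) = 0, 1, 2, 3.
61 mod 4 = 1, so G(61) = G(1) = 1.

1


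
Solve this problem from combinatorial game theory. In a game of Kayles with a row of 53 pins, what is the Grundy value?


Kayles: a move removes 1 or 2 adjacent pins from a contiguous row.
Removing pins from a row of k leaves two independent rows (a, b) with a + b = k - 1 (one pin) or a + b = k - 2 (two pins); an end removal gives a = 0.
By Sprague-Grundy, G(k) = mex{ G(a) XOR G(b) } over all these splits. G(0) = 0.
G(1): splits (0,0):0^0=0 -> mex({0}) = 1
G(2): splits (0,1):0^1=1 (0,0):0^0=0 -> mex({0, 1}) = 2
G(3): splits (0,2):0^2=2 (1,1):1^1=0 (0,1):0^1=1 -> mex({0, 1, 2}) = 3
G(4): splits (0,3):0^3=3 (1,2):1^2=3 (0,2):0^2=2 (1,1):1^1=0 -> mex({0, 2, 3}) = 1
G(5): splits (0,4):0^1=1 (1,3):1^3=2 (2,2):2^2=0 (0,3):0^3=3 (1,2):1^2=3 -> mex({0, 1, 2, 3}) = 4
G(6) = mex({0, 1, 2, 4}) = 3
G(7) = mex({0, 1, 3, 4, 5}) = 2
G(8) = mex({0, 2, 3, 5, 6}) = 1
G(9) = mex({0, 1, 2, 3, 6, 7}) = 4
G(10) = mex({0, 1, 3, 4, 5, 7}) = 2
G(11) = mex({0, 1, 2, 3, 4, 5}) = 6
G(12) = mex({0, 1, 2, 3, 5, 6, 7}) = 4
G(13) = mex({0, 2, 3, 4, 6, 7}) = 1
G(14) = mex({0, 1, 4, 5, 6, 7}) = 2
G(15) = mex({0, 1, 2, 3, 4, 5, 6}) = 7
G(16) = mex({0, 2, 3, 5, 6, 7}) = 1
G(17) = mex({0, 1, 2, 3, 5, 6, 7}) = 4
G(18) = mex({0, 1, 2, 4, 5, 6}) = 3
G(19) = mex({0, 1, 3, 4, 5, 7}) = 2
G(20) = mex({0, 2, 3, 4, 5, 6, 7}) = 1
G(21) = mex({0, 1, 2, 3, 5, 6, 7}) = 4
G(22) = mex({0, 1, 2, 3, 4, 5, 7}) = 6
G(23) = mex({0, 1, 2, 3, 4, 5, 6}) = 7
G(24) = mex({0, 1, 2, 3, 5, 6, 7}) = 4
G(25) = mex({0, 2, 3, 4, 6, 7}) = 1
G(26) = mex({0, 1, 3, 4, 5, 6, 7}) = 2
G(27) = mex({0, 1, 2, 3, 4, 5, 6, 7}) = 8
G(28) = mex({0, 1, 2, 3, 4, 6, 7, 8}) = 5
G(29) = mex({0, 1, 2, 3, 5, 6, 7, 8, 9}) = 4
G(30) = mex({0, 1, 2, 3, 4, 5, 6, 9, 10}) = 7
G(31) = mex({0, 1, 3, 4, 5, 7, 10, 11}) = 2
G(32) = mex({0, 2, 3, 4, 5, 6, 7, 9, 11}) = 1
G(33) = mex({0, 1, 2, 3, 4, 5, 6, 7, 9, 12}) = 8
G(34) = mex({0, 1, 2, 3, 4, 5, 7, 8, 11, 12}) = 6
G(35) = mex({0, 1, 2, 3, 4, 5, 6, 8, 9, 10, 11}) = 7
G(36) = mex({0, 1, 2, 3, 5, 6, 7, 9, 10}) = 4
G(37) = mex({0, 2, 3, 4, 6, 7, 9, 10, 11, 12}) = 1
G(38) = mex({0, 1, 3, 4, 5, 6, 7, 9, 10, 11, 12}) = 2
G(39) = mex({0, 1, 2, 4, 5, 6, 7, 9, 10, 12, 14}) = 3
G(40) = mex({0, 2, 3, 4, 6, 7, 11, 12, 14}) = 1
G(41) = mex({0, 1, 2, 3, 5, 6, 7, 9, 10, 11, 12}) = 4
G(42) = mex({0, 1, 2, 3, 4, 5, 6, 9, 10}) = 7
G(43) = mex({0, 1, 3, 4, 5, 7, 9, 10, 12, 15}) = 2
G(44) = mex({0, 2, 3, 4, 5, 6, 7, 9, 10, 12, 15}) = 1
G(45) = mex({0, 1, 2, 3, 4, 5, 6, 7, 9, 10, 12, 14}) = 8
G(46) = mex({0, 1, 3, 4, 5, 7, 8, 11, 12, 14}) = 2
G(47) = mex({0, 1, 2, 3, 4, 5, 6, 8, 9, 10, 11, 12}) = 7
G(48) = mex({0, 1, 2, 3, 5, 6, 7, 9, 10}) = 4
G(49) = mex({0, 2, 3, 4, 6, 7, 9, 10, 11, 12, 15}) = 1
G(50) = mex({0, 1, 4, 5, 6, 7, 9, 11, 12, 14, 15}) = 2
G(51) = mex({0, 1, 2, 3, 4, 5, 6, 7, 9, 12, 14, 15}) = 8
G(52) = mex({0, 2, 3, 4, 5, 6, 7, 8, 11, 12, 15}) = 1
G(53) = mex({0, 1, 2, 3, 5, 6, 7, 8, 9, 10, 11, 12}) = 4
Therefore G(53) = 4.

4


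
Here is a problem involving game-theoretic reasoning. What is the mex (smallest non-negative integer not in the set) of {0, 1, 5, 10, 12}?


Set = {0, 1, 5, 10, 12}
0 is in the set.
1 is in the set.
2 is NOT in the set. This is the mex.
mex = 2

2


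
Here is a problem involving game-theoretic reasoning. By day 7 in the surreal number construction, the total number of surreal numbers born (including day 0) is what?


Day 0: {|} = 0 is born. Count = 1.
Day n: the number of surreal numbers born by day n is 2^(n+1) - 1.
By day 0: 2^1 - 1 = 1
By day 1: 2^2 - 1 = 3
By day 2: 2^3 - 1 = 7
By day 3: 2^4 - 1 = 15
By day 4: 2^5 - 1 = 31
By day 5: 2^6 - 1 = 63
By day 6: 2^7 - 1 = 127
By day 7: 2^8 - 1 = 255
By day 7: 255 surreal numbers.

255


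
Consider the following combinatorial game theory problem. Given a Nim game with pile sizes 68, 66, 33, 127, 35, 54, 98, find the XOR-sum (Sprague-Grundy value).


We need the XOR (exclusive or) of all pile sizes.
After XOR-ing pile 1 (size 68): 0 XOR 68 = 68
After XOR-ing pile 2 (size 66): 68 XOR 66 = 6
After XOR-ing pile 3 (size 33): 6 XOR 33 = 39
After XOR-ing pile 4 (size 127): 39 XOR 127 = 88
After XOR-ing pile 5 (size 35): 88 XOR 35 = 123
After XOR-ing pile 6 (size 54): 123 XOR 54 = 77
After XOR-ing pile 7 (size 98): 77 XOR 98 = 47
The Nim-value of this position is 47.

47


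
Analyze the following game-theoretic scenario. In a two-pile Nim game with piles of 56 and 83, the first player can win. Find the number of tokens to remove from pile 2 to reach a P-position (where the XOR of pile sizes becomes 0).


Piles: 56 and 83
Current XOR: 56 XOR 83 = 107 (non-zero, so this is an N-position).
To make the XOR zero, we need to find a move that balances the piles.
For pile 2 (size 83): target = 83 XOR 107 = 56
We reduce pile 2 from 83 to 56.
Tokens removed: 83 - 56 = 27
Verification: 56 XOR 56 = 0

27


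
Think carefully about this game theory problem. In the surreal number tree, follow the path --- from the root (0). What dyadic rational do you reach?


Sign expansion: ---
Rule: track bounds (lo, hi), initially (-inf, +inf). On '+', the current value becomes lo and we move to the simplest number in (value, hi): value + 1 if hi = +inf, otherwise the midpoint (value + hi)/2. On '-', the current value becomes hi and we move to value - 1 if lo = -inf, otherwise the midpoint (lo + value)/2.
Start at 0.
Step 1: sign = -, move left. Bounds: (-inf, 0). Value = -1
Step 2: sign = -, move left. Bounds: (-inf, -1). Value = -2
Step 3: sign = -, move left. Bounds: (-inf, -2). Value = -3
The surreal number with sign expansion --- is -3.

-3


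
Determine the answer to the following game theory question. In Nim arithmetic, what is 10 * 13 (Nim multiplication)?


Nim multiplication is bilinear over XOR: (u XOR v) * w = (u*w) XOR (v*w).
So we split each operand into its bit components and XOR the pairwise Nim products.
10 = 2 + 8 (as XOR of powers of 2).
13 = 1 + 4 + 8 (as XOR of powers of 2).
Using the standard Nim-product table on single bits:
  2*2 = 3,   2*4 = 8,   2*8 = 12,
  4*4 = 6,   4*8 = 11,  8*8 = 13,
and  1*x = x (identity), k*l = l*k (commutative).
Pairwise Nim products:
  2 * 1 = 2
  2 * 4 = 8
  2 * 8 = 12
  8 * 1 = 8
  8 * 4 = 11
  8 * 8 = 13
XOR them: 2 XOR 8 XOR 12 XOR 8 XOR 11 XOR 13 = 8.
Result: 10 * 13 = 8 (in Nim).

8


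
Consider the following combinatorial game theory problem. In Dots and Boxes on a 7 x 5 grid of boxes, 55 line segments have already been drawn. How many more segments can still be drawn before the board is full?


Grid: 7 x 5 boxes, i.e. 8 rows and 6 columns of dots.
Horizontal edges: (rows + 1) * cols = 8 * 5 = 40
Vertical edges: rows * (cols + 1) = 7 * 6 = 42
Total edges: 40 + 42 = 82
Edges drawn: 55
Remaining: 82 - 55 = 27

27


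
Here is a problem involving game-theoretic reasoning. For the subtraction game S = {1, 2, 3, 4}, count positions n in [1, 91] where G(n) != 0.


Subtraction set S = {1, 2, 3, 4}, so G(n) = n mod 5.
G(n) = 0 when n is a multiple of 5.
Multiples of 5 in [1, 91]: 18
N-positions (nonzero Grundy) = 91 - 18 = 73

73


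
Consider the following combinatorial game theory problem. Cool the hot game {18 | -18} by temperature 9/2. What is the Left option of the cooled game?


Original game: {18 | -18} (a switch {a | b} with a > b).
Cooling by t (for t below the temperature (a - b)/2 = 18) taxes each move by t: {a | b} cooled by t is {a - t | b + t}.
Cooling amount: t = 9/2
Cooled Left option: 18 - 9/2 = 27/2
Cooled Right option: -18 + 9/2 = -27/2
Cooled game: {27/2 | -27/2}
Left option = 27/2

27/2


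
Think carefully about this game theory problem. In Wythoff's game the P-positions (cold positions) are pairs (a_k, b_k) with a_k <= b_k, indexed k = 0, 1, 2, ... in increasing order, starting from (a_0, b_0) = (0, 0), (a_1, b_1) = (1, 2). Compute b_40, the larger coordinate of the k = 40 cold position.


By Wythoff's theorem, a_k = floor(k * phi) and b_k = floor(k * phi^2) = a_k + k, where phi = (1 + sqrt(5))/2 is the golden ratio.
phi = (1 + sqrt(5))/2 = 1.618034
phi^2 = phi + 1 = 2.618034
k = 40
k * phi^2 = 40 * 2.618034 = 104.721360
b_40 = floor(k * phi^2) = 104 (check: a_40 + k = 64 + 40 = 104)

104


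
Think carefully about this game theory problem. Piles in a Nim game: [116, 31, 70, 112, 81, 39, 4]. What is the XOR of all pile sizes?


We need the XOR (exclusive or) of all pile sizes.
After XOR-ing pile 1 (size 116): 0 XOR 116 = 116
After XOR-ing pile 2 (size 31): 116 XOR 31 = 107
After XOR-ing pile 3 (size 70): 107 XOR 70 = 45
After XOR-ing pile 4 (size 112): 45 XOR 112 = 93
After XOR-ing pile 5 (size 81): 93 XOR 81 = 12
After XOR-ing pile 6 (size 39): 12 XOR 39 = 43
After XOR-ing pile 7 (size 4): 43 XOR 4 = 47
The Nim-value of this position is 47.

47


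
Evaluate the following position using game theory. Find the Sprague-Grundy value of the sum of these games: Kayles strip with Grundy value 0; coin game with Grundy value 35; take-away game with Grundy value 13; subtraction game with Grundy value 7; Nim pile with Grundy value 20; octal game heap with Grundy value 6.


By the Sprague-Grundy theorem, the Grundy value of a sum of games is the XOR of individual Grundy values.
Kayles strip: Grundy value = 0. Running XOR: 0 XOR 0 = 0
coin game: Grundy value = 35. Running XOR: 0 XOR 35 = 35
take-away game: Grundy value = 13. Running XOR: 35 XOR 13 = 46
subtraction game: Grundy value = 7. Running XOR: 46 XOR 7 = 41
Nim pile: Grundy value = 20. Running XOR: 41 XOR 20 = 61
octal game heap: Grundy value = 6. Running XOR: 61 XOR 6 = 59
The combined Grundy value is 59.

59


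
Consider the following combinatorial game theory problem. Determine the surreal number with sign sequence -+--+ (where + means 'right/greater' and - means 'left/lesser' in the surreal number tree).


Sign expansion: -+--+
Rule: track bounds (lo, hi), initially (-inf, +inf). On '+', the current value becomes lo and we move to the simplest number in (value, hi): value + 1 if hi = +inf, otherwise the midpoint (value + hi)/2. On '-', the current value becomes hi and we move to value - 1 if lo = -inf, otherwise the midpoint (lo + value)/2.
Start at 0.
Step 1: sign = -, move left. Bounds: (-inf, 0). Value = -1
Step 2: sign = +, move right. Bounds: (-1, 0). Value = -1/2
Step 3: sign = -, move left. Bounds: (-1, -1/2). Value = -3/4
Step 4: sign = -, move left. Bounds: (-1, -3/4). Value = -7/8
Step 5: sign = +, move right. Bounds: (-7/8, -3/4). Value = -13/16
The surreal number with sign expansion -+--+ is -13/16.

-13/16


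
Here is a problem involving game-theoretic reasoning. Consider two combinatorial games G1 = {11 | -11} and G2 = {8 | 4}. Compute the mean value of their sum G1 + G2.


G1 = {11 | -11}, G2 = {8 | 4}
Each is a switch {a | b} with numbers a > b; its mean value is (a + b)/2, and mean value is additive over game sums: m(G1 + G2) = m(G1) + m(G2).
Mean of G1 = (11 + (-11))/2 = 0/2 = 0
Mean of G2 = (8 + (4))/2 = 12/2 = 6
Mean of G1 + G2 = 0 + 6 = 6

6


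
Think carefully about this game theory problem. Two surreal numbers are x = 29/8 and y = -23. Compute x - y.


x = 29/8, y = -23
Converting to common denominator: 8
x = 29/8, y = -184/8
x - y = 29/8 - -23 = 213/8

213/8


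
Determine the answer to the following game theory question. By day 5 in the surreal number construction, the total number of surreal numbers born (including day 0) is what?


Day 0: {|} = 0 is born. Count = 1.
Day n: the number of surreal numbers born by day n is 2^(n+1) - 1.
By day 0: 2^1 - 1 = 1
By day 1: 2^2 - 1 = 3
By day 2: 2^3 - 1 = 7
By day 3: 2^4 - 1 = 15
By day 4: 2^5 - 1 = 31
By day 5: 2^6 - 1 = 63
By day 5: 63 surreal numbers.

63


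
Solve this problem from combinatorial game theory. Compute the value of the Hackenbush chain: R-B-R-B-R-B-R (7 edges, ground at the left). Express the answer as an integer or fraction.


Edges (from ground): R-B-R-B-R-B-R
By Berlekamp's sign-expansion rule, a Blue-Red Hackenbush stalk has the value of the surreal number whose sign sequence is the edge sequence with B -> + and R -> -.
Sign sequence: -+-+-+-
Trace the sign expansion in the surreal number tree, starting from 0:
Edge 1: R (sign -) -> bounds (-inf, 0), value = -1
Edge 2: B (sign +) -> bounds (-1, 0), value = -1/2
Edge 3: R (sign -) -> bounds (-1, -1/2), value = -3/4
Edge 4: B (sign +) -> bounds (-3/4, -1/2), value = -5/8
Edge 5: R (sign -) -> bounds (-3/4, -5/8), value = -11/16
Edge 6: B (sign +) -> bounds (-11/16, -5/8), value = -21/32
Edge 7: R (sign -) -> bounds (-11/16, -21/32), value = -43/64
Game value = -43/64

-43/64


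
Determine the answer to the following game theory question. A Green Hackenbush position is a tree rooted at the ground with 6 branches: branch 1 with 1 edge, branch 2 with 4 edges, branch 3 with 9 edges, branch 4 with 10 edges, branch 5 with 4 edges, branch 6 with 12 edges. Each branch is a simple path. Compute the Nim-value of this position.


The tree has 6 branches from the ground vertex.
In Green Hackenbush, the Nim-value of a simple path of length k is k.
Branch 1: length 1, Nim-value = 1
Branch 2: length 4, Nim-value = 4
Branch 3: length 9, Nim-value = 9
Branch 4: length 10, Nim-value = 10
Branch 5: length 4, Nim-value = 4
Branch 6: length 12, Nim-value = 12
Total Nim-value = XOR of all branch values:
0 XOR 1 = 1
1 XOR 4 = 5
5 XOR 9 = 12
12 XOR 10 = 6
6 XOR 4 = 2
2 XOR 12 = 14
Nim-value of the tree = 14

14


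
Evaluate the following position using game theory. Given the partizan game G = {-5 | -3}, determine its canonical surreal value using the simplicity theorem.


Left options: {-5}, max = -5
Right options: {-3}, min = -3
All options are numbers and max(Left) < min(Right), so by the simplicity theorem the value is the simplest (earliest-born) number strictly between -5 and -3.
The only integer strictly between -5 and -3 is -4.
No non-integer in the interval can be simpler: if x is a non-integer in the interval, then floor(x) or ceil(x) also lies in the interval (the interval contains an integer), and both are proper prefixes of x's sign expansion, i.e. born earlier. So the game value is -4.
Game value = -4

-4


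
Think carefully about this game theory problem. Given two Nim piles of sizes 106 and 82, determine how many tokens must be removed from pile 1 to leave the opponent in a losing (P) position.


Piles: 106 and 82
Current XOR: 106 XOR 82 = 56 (non-zero, so this is an N-position).
To make the XOR zero, we need to find a move that balances the piles.
For pile 1 (size 106): target = 106 XOR 56 = 82
We reduce pile 1 from 106 to 82.
Tokens removed: 106 - 82 = 24
Verification: 82 XOR 82 = 0

24


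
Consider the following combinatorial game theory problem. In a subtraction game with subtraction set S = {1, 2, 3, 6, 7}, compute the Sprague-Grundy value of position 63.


The subtraction set is S = {1, 2, 3, 6, 7}.
G(k) = mex{ G(k - s) : s in S, s <= k }. We compute iteratively: G(0) = 0.
G(1) = mex({0}) = 1
G(2) = mex({0, 1}) = 2
G(3) = mex({0, 1, 2}) = 3
G(4) = mex({1, 2, 3}) = 0
G(5) = mex({0, 2, 3}) = 1
G(6) = mex({0, 1, 3}) = 2
G(7) = mex({0, 1, 2}) = 3
G(8) = mex({1, 2, 3}) = 0
G(9) = mex({0, 2, 3}) = 1
G(10) = mex({0, 1, 3}) = 2
Observe that G(4)..G(10) = 0, 1, 2, 3, 0, 1, 2 repeats G(0)..G(6) = 0, 1, 2, 3, 0, 1, 2.
For k >= max(S) = 7, G(k) is determined by the previous 7 values G(k-7)..G(k-1); a window of 7 consecutive values has recurred shifted by 4, so by induction G(k + 4) = G(k) for all k >= 0: the sequence is periodic from the start with period 4.
One period: G(0..3) = 0, 1, 2, 3.
63 mod 4 = 3, so G(63) = G(3) = 3.

3


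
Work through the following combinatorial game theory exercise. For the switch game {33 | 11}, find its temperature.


The game is {33 | 11}, a switch {a | b} with numbers a > b.
Cooling {a | b} by t gives {a - t | b + t}, which stops being hot when a - t = b + t, i.e. at t = (a - b)/2. So the temperature of a switch is (a - b)/2.
Temperature = (Left option - Right option) / 2
= (33 - (11)) / 2
= 22 / 2
= 11

11


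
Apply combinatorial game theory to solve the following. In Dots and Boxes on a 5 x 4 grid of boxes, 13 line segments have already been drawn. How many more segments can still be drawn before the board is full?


Grid: 5 x 4 boxes, i.e. 6 rows and 5 columns of dots.
Horizontal edges: (rows + 1) * cols = 6 * 4 = 24
Vertical edges: rows * (cols + 1) = 5 * 5 = 25
Total edges: 24 + 25 = 49
Edges drawn: 13
Remaining: 49 - 13 = 36

36


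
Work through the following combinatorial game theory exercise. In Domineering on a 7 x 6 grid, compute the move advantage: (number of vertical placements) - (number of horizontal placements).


Board is 7 x 6 (rows x cols).
Left (vertical) placements: (rows-1) * cols = 6 * 6 = 36
Right (horizontal) placements: rows * (cols-1) = 7 * 5 = 35
Advantage = Left - Right = 36 - 35 = 1

1


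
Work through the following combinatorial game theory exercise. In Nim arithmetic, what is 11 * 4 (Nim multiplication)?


Nim multiplication is bilinear over XOR: (u XOR v) * w = (u*w) XOR (v*w).
So we split each operand into its bit components and XOR the pairwise Nim products.
11 = 1 + 2 + 8 (as XOR of powers of 2).
4 = 4 (as XOR of powers of 2).
Using the standard Nim-product table on single bits:
  2*2 = 3,   2*4 = 8,   2*8 = 12,
  4*4 = 6,   4*8 = 11,  8*8 = 13,
and  1*x = x (identity), k*l = l*k (commutative).
Pairwise Nim products:
  1 * 4 = 4
  2 * 4 = 8
  8 * 4 = 11
XOR them: 4 XOR 8 XOR 11 = 7.
Result: 11 * 4 = 7 (in Nim).

7


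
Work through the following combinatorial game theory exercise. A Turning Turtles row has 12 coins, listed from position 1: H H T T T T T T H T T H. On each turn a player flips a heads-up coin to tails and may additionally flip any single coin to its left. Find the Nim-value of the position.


Coins: H H T T T T T T H T T H
Key fact: a single head at position k behaves exactly like a Nim heap of size k (turning it to T and optionally flipping a coin at j < k corresponds to moving the heap from k to j, or to 0), and heads combine as a disjunctive sum (two heads at the same place would cancel, matching j XOR j = 0). So the Nim-value is the XOR of the 1-indexed positions of the heads.
Face-up positions (1-indexed): [1, 2, 9, 12]
XOR 0 with 1: 0 XOR 1 = 1
XOR 1 with 2: 1 XOR 2 = 3
XOR 3 with 9: 3 XOR 9 = 10
XOR 10 with 12: 10 XOR 12 = 6
Nim-value = 6

6


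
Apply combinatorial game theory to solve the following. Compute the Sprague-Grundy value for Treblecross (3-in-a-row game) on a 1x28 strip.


Treblecross: place X on empty cells; 3-in-a-row wins.
Playing within two cells of an existing X lets the opponent win at once, so sensible play treats the cells i-2..i+2 around each X as dead. The player left with no safe cell loses, so this is a normal-play take-away game on strips of safe cells.
Placing X at cell i (0-indexed) of a strip of k safe cells leaves independent strips of sizes max(0, i-2) and max(0, k-i-3). Hence G(k) = mex{ G(max(0,i-2)) XOR G(max(0,k-i-3)) : 0 <= i < k }, with G(0) = 0.
G(1): splits (0,0):0^0=0 -> mex({0}) = 1
G(2): splits (0,0):0^0=0 -> mex({0}) = 1
G(3): splits (0,0):0^0=0 -> mex({0}) = 1
G(4): splits (0,1):0^1=1 (0,0):0^0=0 -> mex({0, 1}) = 2
G(5): splits (0,2):0^1=1 (0,1):0^1=1 (0,0):0^0=0 -> mex({0, 1}) = 2
G(6) = mex({1}) = 0
G(7) = mex({0, 1, 2}) = 3
G(8) = mex({0, 1, 2}) = 3
G(9) = mex({0, 2}) = 1
G(10) = mex({0, 2, 3}) = 1
G(11) = mex({0, 3}) = 1
G(12) = mex({1, 3}) = 0
G(13) = mex({0, 1, 2, 3}) = 4
G(14) = mex({0, 1, 2}) = 3
G(15) = mex({0, 1, 2}) = 3
G(16) = mex({0, 1, 2, 4}) = 3
G(17) = mex({0, 1, 3, 4}) = 2
G(18) = mex({0, 1, 3, 4}) = 2
G(19) = mex({0, 1, 3, 5}) = 2
G(20) = mex({0, 1, 2, 3, 5}) = 4
G(21) = mex({0, 1, 2, 3, 5}) = 4
G(22) = mex({1, 2, 6}) = 0
G(23) = mex({0, 1, 2, 3, 4, 6}) = 5
G(24) = mex({0, 1, 2, 3, 4}) = 5
G(25) = mex({0, 1, 3, 4, 7}) = 2
G(26) = mex({0, 1, 3, 4, 5, 7}) = 2
G(27) = mex({0, 1, 3, 5}) = 2
G(28) = mex({0, 1, 2, 5}) = 3
Therefore G(28) = 3.

3
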